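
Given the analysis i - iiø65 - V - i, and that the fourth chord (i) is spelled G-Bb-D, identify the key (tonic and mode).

G minor

i is given as G-Bb-D — a minor triad with root G.
If G is scale degree 1 and the mode makes that degree carry a minor triad, the tonic is G and the mode is minor.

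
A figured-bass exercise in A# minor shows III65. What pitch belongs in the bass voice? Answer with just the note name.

E#

III in A# minor has root C#; the chord is C#-E#-G#-B#.
The figure 65 means first inversion — the third is in the bass.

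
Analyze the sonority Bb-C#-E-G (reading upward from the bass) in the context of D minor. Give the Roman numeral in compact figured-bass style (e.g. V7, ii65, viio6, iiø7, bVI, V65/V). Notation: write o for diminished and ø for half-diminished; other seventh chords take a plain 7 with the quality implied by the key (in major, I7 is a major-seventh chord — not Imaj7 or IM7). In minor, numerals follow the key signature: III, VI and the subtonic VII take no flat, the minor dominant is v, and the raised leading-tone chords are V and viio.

Stacked in thirds the chord is C#-E-G-Bb: a fully diminished seventh chord on C#.
In D minor, C# is the leading tone; the diatonic fully diminished seventh chord there is viio7.
With Bb in the bass the chord is in third inversion, so the figured bass is 42.

viio42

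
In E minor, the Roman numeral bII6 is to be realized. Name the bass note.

A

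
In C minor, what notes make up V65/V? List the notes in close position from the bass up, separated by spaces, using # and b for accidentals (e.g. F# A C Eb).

V65/V is a secondary dominant — the dominant seventh of V. V in C minor is G, so the applied chord's root is D, a perfect fifth above.
Building a dominant seventh chord on D gives D-F#-A-C.
With the 65 figure the chord is in first inversion; from the bass F# upward in close position it reads F#-A-C-D.

F# A C D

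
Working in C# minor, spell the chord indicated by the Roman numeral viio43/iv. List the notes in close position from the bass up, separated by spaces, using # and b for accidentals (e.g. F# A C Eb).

The slash marks an applied leading-tone chord: viio of iv. In C# minor, iv is F#, so the leading tone to it is E#, a half step below.
Building a fully diminished seventh chord on E# gives E#-G#-B-D.
The figured bass 43 indicates second inversion, placing the fifth (B) in the bass: B-D-E#-G#.

B D E# G#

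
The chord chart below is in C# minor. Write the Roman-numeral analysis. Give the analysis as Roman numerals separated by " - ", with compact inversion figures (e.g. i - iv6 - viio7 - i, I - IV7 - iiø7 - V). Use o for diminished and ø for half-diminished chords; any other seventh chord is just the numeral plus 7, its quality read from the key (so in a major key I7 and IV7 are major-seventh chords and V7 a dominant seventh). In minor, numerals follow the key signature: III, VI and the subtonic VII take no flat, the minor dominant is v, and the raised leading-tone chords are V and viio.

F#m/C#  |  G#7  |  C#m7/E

iv64 - V7 - i65

F#m/C# has root F#, degree 4 in C# minor, so iv64.
G#7: dominant seventh chord on G# = scale degree 5 → V7.
C#m7/E has root C#, degree 1 in C# minor, so i65.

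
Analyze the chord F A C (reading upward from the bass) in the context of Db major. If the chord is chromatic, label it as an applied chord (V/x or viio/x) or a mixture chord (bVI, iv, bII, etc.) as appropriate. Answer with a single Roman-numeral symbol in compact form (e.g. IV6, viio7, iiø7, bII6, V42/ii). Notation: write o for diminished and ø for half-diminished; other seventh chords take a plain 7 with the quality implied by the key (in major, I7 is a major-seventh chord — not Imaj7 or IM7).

V/vi

Stacked in thirds the chord is F-A-C: a major triad on F.
F is not a diatonic chord root with this quality in Db major, but it lies a perfect fifth above Bb (vi), so the chord functions as an applied dominant of vi.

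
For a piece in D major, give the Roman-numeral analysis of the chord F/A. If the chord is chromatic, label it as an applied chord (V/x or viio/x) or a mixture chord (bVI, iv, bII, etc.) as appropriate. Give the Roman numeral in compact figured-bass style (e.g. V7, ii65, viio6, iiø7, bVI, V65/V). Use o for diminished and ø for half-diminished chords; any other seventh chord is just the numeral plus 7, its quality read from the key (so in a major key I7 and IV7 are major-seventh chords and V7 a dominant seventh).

bIII6

The pitches F-A-C form a major triad rooted on F.
F is the lowered third degree of D major (diatonic 3 would be F#). This is a major triad on the lowered third degree, borrowed from the parallel minor.
With A in the bass the chord is in first inversion, so the figured bass is 6.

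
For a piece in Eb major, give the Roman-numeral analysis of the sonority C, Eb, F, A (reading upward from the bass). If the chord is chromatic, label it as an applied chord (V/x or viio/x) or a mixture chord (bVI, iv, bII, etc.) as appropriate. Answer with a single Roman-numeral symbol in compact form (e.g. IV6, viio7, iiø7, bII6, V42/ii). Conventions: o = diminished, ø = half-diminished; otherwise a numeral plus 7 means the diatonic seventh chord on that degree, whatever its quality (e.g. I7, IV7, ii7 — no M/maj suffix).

V43/V

Stacked in thirds the chord is F-A-C-Eb: a dominant seventh chord on F.
F is not a diatonic chord root with this quality in Eb major, but it lies a perfect fifth above Bb (V), so the chord functions as an applied dominant of V.
With C in the bass the chord is in second inversion, so the figured bass is 43.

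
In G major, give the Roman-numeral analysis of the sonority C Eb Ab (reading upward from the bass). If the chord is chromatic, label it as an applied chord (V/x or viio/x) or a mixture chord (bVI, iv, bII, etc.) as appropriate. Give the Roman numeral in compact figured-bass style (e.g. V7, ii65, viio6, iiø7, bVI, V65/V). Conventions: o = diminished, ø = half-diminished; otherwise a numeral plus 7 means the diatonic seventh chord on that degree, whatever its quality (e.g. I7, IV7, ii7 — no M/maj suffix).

The pitches Ab-C-Eb form a major triad rooted on Ab.
Ab is the lowered second degree of G major (diatonic 2 would be A). This is the Neapolitan sixth — a major triad on the lowered second degree, here in its customary first inversion.
With C in the bass the chord is in first inversion, so the figured bass is 6.

bII6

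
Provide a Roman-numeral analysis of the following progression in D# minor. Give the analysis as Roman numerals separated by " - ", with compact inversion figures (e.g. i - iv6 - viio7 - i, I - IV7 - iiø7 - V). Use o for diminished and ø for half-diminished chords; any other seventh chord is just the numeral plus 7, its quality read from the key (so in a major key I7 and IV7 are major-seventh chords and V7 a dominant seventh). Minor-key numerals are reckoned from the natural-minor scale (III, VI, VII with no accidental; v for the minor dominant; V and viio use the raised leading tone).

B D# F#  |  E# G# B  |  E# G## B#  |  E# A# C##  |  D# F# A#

VI - iio - V/V - V64 - i

B-D#-F# has root B, degree 6 in D# minor, so VI.
E#-G#-B has root E#, degree 2 in D# minor, so iio.
E#-G##-B#: chromatic; E# is V of V, so V/V.
E#-A#-C##: major triad on A# = scale degree 5 → V64.
D#-F#-A#: minor triad on D# = scale degree 1 → i.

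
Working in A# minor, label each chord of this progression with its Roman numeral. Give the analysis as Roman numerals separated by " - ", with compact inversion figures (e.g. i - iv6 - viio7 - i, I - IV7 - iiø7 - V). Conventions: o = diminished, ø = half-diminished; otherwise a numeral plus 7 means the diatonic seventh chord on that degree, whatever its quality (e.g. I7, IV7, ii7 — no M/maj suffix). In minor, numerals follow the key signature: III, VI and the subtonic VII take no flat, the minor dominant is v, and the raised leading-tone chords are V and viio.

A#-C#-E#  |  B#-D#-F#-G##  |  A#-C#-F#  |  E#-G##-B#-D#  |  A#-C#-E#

i - viio65 - VI6 - V7 - i

A#-C#-E# has root A#, degree 1 in A# minor, so i.
B#-D#-F#-G## has root G##, degree 7 in A# minor, so viio65.
A#-C#-F#: major triad on F# = scale degree 6 → VI6.
E#-G##-B#-D# has root E#, degree 5 in A# minor, so V7.
A#-C#-E# has root A#, degree 1 in A# minor, so i.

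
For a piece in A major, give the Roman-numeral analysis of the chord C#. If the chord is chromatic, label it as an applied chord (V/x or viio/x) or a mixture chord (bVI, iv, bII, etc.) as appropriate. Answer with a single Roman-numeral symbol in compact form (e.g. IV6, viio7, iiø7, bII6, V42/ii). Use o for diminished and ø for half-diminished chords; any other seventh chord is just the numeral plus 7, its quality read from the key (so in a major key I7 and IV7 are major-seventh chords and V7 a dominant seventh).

V/vi

Stacked in thirds the chord is C#-E#-G#: a major triad on C#.
C# is not a diatonic chord root with this quality in A major, but it lies a perfect fifth above F# (vi), so the chord functions as an applied dominant of vi.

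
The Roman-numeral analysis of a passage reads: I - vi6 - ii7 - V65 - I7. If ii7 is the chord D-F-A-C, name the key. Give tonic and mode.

C major

The anchor chord is a minor seventh chord on D, labeled ii7.
ii7 on D implies D is the supertonic; that puts the tonic at C, and the lowercase numeral fits major mode.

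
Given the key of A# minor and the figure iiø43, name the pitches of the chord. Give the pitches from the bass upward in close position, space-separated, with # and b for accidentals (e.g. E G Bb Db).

F# A# B# D#

The numeral's case and figure indicate a half-diminished seventh chord. In A# minor its root, the supertonic, is B#.
That chord is spelled B#-D#-F#-A#.
With the 43 figure the chord is in second inversion; from the bass F# upward in close position it reads F#-A#-B#-D#.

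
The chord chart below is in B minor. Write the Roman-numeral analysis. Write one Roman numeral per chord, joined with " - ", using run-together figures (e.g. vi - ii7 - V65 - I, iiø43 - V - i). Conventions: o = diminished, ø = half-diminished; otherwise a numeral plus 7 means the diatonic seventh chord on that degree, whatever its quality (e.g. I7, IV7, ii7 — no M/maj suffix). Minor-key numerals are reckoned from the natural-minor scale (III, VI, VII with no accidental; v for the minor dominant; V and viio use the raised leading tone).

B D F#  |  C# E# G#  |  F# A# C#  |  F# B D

i - V/V - V - i64

B-D-F#: root B is the tonic; minor triad there is i.
C#-E#-G#: a major triad on C#, the applied dominant of V → V/V.
F#-A#-C# has root F#, degree 5 in B minor, so V.
F#-B-D: minor triad on B = scale degree 1 → i64.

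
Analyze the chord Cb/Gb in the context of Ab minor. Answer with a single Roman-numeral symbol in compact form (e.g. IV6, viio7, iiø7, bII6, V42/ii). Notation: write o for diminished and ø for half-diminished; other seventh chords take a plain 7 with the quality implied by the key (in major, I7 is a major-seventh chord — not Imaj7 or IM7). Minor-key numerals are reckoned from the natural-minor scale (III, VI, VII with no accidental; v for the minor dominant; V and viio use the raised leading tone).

Stacked in thirds the chord is Cb-Eb-Gb: a major triad on Cb.
Cb is scale degree 3 in Ab minor, and a major triad on that degree is written III.
With Gb in the bass the chord is in second inversion, so the figured bass is 64.

III64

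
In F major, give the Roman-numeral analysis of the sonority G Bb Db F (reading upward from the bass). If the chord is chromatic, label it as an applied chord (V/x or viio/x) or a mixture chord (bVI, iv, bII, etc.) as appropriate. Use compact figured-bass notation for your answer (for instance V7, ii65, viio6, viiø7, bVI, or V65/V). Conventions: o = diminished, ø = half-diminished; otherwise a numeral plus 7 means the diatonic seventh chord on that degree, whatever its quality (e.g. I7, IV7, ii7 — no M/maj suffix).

Stacked in thirds the chord is G-Bb-Db-F: a half-diminished seventh chord on G.
G is the second degree of F major. This is the half-diminished supertonic seventh, borrowed from the parallel minor.

iiø7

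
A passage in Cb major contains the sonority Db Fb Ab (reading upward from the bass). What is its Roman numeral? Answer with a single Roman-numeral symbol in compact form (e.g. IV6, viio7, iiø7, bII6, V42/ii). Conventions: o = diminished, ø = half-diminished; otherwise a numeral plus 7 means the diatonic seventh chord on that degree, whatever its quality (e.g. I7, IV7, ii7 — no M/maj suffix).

The pitches Db-Fb-Ab form a minor triad rooted on Db.
Db is scale degree 2 in Cb major, and a minor triad on that degree is written ii.

ii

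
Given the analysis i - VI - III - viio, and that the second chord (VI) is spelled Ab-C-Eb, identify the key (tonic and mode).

VI is given as Ab-C-Eb — a major triad with root Ab.
Counting down 5 scale steps from Ab places the tonic on C; a major triad on degree 6 is diatonic only in minor.

C minor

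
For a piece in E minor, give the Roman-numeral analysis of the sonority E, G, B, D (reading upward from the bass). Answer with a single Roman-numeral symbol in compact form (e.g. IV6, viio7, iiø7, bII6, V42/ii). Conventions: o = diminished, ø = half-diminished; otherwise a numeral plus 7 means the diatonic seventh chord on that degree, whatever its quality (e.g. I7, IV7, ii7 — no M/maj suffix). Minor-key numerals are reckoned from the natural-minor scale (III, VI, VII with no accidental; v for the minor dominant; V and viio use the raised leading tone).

i7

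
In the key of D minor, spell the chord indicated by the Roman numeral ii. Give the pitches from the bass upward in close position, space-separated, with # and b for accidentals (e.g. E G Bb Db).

E G B

ii is the minor supertonic, borrowed from the parallel major (the Dorian ii). In D minor that root is E.
So the chord is E-G-B.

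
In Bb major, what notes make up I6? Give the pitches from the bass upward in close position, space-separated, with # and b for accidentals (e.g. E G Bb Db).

D F Bb

In Bb major, the first degree is Bb, and the diatonic chord built there is a major triad.
That chord is spelled Bb-D-F.
The figured bass 6 indicates first inversion, placing the third (D) in the bass: D-F-Bb.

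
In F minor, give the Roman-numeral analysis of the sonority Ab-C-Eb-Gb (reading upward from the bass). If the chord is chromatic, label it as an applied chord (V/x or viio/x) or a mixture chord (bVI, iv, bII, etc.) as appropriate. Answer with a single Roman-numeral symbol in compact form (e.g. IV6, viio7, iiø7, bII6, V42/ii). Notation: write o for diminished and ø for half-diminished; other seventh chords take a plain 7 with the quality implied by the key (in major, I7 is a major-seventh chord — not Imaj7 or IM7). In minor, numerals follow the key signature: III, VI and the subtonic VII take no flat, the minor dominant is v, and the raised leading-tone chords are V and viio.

V7/VI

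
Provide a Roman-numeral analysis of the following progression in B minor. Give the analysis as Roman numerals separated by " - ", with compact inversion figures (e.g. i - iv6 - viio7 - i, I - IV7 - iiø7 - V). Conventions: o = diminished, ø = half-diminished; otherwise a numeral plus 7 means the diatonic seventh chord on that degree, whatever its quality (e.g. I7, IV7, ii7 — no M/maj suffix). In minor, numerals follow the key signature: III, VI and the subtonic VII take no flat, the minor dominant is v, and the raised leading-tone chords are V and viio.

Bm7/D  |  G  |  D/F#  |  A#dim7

Bm7/D has root B, degree 1 in B minor, so i65.
G has root G, degree 6 in B minor, so VI.
D/F#: root D is the mediant; major triad there is III6.
A#dim7: root A# is the leading tone; fully diminished seventh chord there is viio7.

i65 - VI - III6 - viio7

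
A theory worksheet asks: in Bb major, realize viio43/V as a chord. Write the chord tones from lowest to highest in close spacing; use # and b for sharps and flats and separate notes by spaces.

Bb Db E G

The slash marks an applied leading-tone chord: viio of V. In Bb major, V is F, so the leading tone to it is E, a half step below.
Building a fully diminished seventh chord on E gives E-G-Bb-Db.
With the 43 figure the chord is in second inversion; from the bass Bb upward in close position it reads Bb-Db-E-G.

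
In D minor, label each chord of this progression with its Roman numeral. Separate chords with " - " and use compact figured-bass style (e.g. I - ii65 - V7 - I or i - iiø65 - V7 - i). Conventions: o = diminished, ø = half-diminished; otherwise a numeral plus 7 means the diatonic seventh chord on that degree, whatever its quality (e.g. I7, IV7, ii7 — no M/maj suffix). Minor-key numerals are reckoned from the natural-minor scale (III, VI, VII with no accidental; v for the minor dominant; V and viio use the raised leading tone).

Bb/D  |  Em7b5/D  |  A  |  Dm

Bb/D: major triad on Bb = scale degree 6 → VI6.
Em7b5/D has root E, degree 2 in D minor, so iiø42.
A has root A, degree 5 in D minor, so V.
Dm: root D is the tonic; minor triad there is i.

VI6 - iiø42 - V - i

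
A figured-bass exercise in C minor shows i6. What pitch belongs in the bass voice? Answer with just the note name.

Eb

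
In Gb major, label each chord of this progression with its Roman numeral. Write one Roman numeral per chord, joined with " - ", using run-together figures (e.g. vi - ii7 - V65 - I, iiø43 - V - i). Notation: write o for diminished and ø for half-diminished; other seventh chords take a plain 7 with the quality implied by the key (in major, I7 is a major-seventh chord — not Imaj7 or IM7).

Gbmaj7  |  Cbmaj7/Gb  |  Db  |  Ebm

I7 - IV43 - V - vi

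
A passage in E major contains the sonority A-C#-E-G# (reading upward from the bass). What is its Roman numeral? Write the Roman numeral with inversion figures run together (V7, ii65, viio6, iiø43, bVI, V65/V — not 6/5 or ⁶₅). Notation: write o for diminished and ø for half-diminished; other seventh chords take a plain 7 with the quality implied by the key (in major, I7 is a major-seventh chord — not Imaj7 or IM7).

IV7

Stacked in thirds the chord is A-C#-E-G#: a major seventh chord on A.
A is scale degree 4 in E major, and a major seventh chord on that degree is written IV7.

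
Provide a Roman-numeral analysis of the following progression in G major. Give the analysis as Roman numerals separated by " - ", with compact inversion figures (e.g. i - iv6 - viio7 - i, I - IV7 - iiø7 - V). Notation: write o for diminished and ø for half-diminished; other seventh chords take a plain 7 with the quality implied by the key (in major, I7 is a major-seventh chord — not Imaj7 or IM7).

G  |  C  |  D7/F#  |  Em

I - IV - V65 - vi

G: major triad on G = scale degree 1 → I.
C has root C, degree 4 in G major, so IV.
D7/F#: dominant seventh chord on D = scale degree 5 → V65.
Em: minor triad on E = scale degree 6 → vi.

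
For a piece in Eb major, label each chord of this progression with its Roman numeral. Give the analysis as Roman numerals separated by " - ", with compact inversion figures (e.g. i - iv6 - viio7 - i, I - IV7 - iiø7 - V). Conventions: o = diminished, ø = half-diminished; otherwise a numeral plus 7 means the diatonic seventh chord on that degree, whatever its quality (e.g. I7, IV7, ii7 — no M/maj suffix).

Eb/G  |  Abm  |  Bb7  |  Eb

Eb/G has root Eb, degree 1 in Eb major, so I6.
Abm is non-diatonic — iv, a mixture chord from Eb minor.
Bb7: dominant seventh chord on Bb = scale degree 5 → V7.
Eb has root Eb, degree 1 in Eb major, so I.

I6 - iv - V7 - I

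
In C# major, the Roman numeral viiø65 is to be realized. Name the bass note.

viiø in C# major has root B#; the chord is B#-D#-F#-A#.
The figure 65 means first inversion — the third is in the bass.

D#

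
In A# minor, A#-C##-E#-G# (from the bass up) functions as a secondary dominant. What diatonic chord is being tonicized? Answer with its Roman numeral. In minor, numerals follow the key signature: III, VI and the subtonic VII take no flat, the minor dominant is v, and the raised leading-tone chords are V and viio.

The chord is a dominant seventh chord on A#.
A dominant resolves down a perfect fifth: A# → D#. In A# minor, D# is scale degree 4, i.e. iv.

iv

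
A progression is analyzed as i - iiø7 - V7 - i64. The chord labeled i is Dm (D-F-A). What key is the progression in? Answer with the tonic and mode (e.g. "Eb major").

The chord Dm is a minor triad rooted on D; its label is i.
If D is scale degree 1 and the mode makes that degree carry a minor triad, the tonic is D and the mode is minor.

D minor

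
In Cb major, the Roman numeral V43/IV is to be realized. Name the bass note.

Gb

The applied chord V43/IV is rooted on Cb: Cb-Eb-Gb-Bbb.
The figure 43 means second inversion — the fifth is in the bass.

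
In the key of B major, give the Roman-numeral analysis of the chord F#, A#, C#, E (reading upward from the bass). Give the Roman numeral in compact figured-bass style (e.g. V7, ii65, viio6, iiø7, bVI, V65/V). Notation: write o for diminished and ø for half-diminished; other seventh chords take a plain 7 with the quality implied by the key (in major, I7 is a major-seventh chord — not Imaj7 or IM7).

V7

Stacked in thirds the chord is F#-A#-C#-E: a dominant seventh chord on F#.
In B major, F# is the dominant; the diatonic dominant seventh chord there is V7.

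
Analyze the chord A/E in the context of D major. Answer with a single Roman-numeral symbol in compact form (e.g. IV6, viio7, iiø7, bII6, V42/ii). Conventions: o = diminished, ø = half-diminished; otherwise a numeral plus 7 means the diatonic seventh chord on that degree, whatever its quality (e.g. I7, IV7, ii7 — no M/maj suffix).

V64

The pitches A-C#-E form a major triad rooted on A.
In D major, A is the dominant; the diatonic major triad there is V.
With E in the bass the chord is in second inversion, so the figured bass is 64.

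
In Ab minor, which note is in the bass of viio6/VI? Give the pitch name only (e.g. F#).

The applied chord viio6/VI is rooted on Eb: Eb-Gb-Bbb.
The figure 6 means first inversion — the third is in the bass.

Gb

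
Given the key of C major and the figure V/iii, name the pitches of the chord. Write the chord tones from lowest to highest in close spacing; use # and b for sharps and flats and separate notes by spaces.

V/iii is a secondary dominant — the dominant triad of iii. iii in C major is E, so the applied chord's root is B, a perfect fifth above.
Building a major triad on B gives B-D#-F#.

B D# F#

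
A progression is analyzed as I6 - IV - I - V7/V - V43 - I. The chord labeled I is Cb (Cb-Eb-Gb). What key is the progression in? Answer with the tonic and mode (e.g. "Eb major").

Cb major

The chord Cb is a major triad rooted on Cb; its label is I.
If Cb is scale degree 1 and the mode makes that degree carry a major triad, the tonic is Cb and the mode is major.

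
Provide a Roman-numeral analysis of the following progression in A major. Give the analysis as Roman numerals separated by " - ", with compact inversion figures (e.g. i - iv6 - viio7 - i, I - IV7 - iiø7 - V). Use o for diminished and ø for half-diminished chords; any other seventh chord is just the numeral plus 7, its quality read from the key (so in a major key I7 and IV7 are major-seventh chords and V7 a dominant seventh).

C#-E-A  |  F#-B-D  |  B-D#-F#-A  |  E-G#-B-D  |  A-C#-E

I6 - ii64 - V7/V - V7 - I

C#-E-A has root A, degree 1 in A major, so I6.
F#-B-D: root B is the supertonic; minor triad there is ii64.
B-D#-F#-A: chromatic; B is V of V, so V7/V.
E-G#-B-D: root E is the dominant; dominant seventh chord there is V7.
A-C#-E: root A is the tonic; major triad there is I.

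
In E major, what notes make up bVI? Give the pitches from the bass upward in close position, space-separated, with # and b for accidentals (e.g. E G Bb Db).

C E G

Scale degree 6 in E major is C#; lowering it a half step gives C. bVI is a major triad on the lowered sixth degree, borrowed from the parallel minor.
So the chord is C-E-G, a major triad.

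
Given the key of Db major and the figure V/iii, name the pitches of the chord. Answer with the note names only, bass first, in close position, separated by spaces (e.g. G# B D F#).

C E G

V/iii is a secondary dominant — the dominant triad of iii. iii in Db major is F, so the applied chord's root is C, a perfect fifth above.
Building a major triad on C gives C-E-G.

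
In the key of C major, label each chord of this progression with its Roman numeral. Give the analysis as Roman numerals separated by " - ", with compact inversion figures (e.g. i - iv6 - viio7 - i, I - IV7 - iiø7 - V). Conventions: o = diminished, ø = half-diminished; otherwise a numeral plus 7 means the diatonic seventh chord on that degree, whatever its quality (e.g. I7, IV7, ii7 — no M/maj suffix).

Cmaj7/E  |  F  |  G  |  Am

I65 - IV - V - vi

Cmaj7/E: root C is the tonic; major seventh chord there is I65.
F: root F is the subdominant; major triad there is IV.
G: major triad on G = scale degree 5 → V.
Am: root A is the submediant; minor triad there is vi.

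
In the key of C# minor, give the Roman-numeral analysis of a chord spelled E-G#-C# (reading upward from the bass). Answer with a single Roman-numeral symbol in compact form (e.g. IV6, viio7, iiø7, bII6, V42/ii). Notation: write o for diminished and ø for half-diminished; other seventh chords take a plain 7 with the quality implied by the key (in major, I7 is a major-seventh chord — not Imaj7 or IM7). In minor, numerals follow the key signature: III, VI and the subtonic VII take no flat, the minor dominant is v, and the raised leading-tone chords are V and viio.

i6

The pitches C#-E-G# form a minor triad rooted on C#.
C# is scale degree 1 in C# minor, and a minor triad on that degree is written i.
With E in the bass the chord is in first inversion, so the figured bass is 6.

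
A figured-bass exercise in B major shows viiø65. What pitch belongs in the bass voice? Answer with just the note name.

viiø in B major has root A#; the chord is A#-C#-E-G#.
The figure 65 means first inversion — the third is in the bass.

C#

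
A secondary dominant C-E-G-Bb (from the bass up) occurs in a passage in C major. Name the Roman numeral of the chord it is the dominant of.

The chord is a dominant seventh chord on C.
A dominant resolves down a perfect fifth: C → F. In C major, F is scale degree 4, i.e. IV.

IV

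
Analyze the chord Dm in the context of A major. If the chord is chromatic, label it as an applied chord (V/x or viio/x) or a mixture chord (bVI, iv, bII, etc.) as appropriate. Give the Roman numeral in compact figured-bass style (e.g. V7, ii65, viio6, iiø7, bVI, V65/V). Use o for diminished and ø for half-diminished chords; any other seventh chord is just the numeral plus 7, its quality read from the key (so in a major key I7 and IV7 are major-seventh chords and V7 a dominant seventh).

iv

The pitches D-F-A form a minor triad rooted on D.
D is the fourth degree of A major. This is the minor subdominant, borrowed from the parallel minor.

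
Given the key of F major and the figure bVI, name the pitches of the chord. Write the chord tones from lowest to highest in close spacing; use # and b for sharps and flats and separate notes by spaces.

Db F Ab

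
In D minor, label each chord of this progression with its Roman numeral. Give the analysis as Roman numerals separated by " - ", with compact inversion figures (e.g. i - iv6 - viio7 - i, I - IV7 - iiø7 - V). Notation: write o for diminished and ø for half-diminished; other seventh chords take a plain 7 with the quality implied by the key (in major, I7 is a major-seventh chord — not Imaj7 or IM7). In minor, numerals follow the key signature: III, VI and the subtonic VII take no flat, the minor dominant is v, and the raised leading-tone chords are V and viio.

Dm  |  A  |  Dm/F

Dm: minor triad on D = scale degree 1 → i.
A: root A is the dominant; major triad there is V.
Dm/F has root D, degree 1 in D minor, so i6.

i - V - i6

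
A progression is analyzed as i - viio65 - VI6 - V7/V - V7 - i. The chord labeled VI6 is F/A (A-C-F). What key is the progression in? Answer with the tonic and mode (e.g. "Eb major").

A minor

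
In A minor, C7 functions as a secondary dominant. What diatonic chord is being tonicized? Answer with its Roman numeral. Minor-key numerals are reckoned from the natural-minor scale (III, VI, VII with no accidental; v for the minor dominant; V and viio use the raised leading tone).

VI

The chord is a dominant seventh chord on C.
A dominant resolves down a perfect fifth: C → F. In A minor, F is scale degree 6, i.e. VI.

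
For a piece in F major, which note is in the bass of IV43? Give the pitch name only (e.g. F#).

IV in F major has root Bb; the chord is Bb-D-F-A.
The figure 43 means second inversion — the fifth is in the bass.

F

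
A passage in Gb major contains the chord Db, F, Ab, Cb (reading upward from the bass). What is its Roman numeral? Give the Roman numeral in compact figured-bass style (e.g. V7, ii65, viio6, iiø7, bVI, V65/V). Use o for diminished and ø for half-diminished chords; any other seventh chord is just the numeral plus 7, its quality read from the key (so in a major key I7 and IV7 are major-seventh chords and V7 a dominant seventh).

Stacked in thirds the chord is Db-F-Ab-Cb: a dominant seventh chord on Db.
In Gb major, Db is the dominant; the diatonic dominant seventh chord there is V7.

V7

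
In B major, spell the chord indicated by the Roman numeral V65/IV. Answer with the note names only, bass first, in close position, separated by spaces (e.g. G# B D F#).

The slash means an applied dominant: we want the dominant of IV. In B major, IV is E major, and its dominant is built on B.
Building a dominant seventh chord on B gives B-D#-F#-A.
With the 65 figure the chord is in first inversion; from the bass D# upward in close position it reads D#-F#-A-B.

D# F# A B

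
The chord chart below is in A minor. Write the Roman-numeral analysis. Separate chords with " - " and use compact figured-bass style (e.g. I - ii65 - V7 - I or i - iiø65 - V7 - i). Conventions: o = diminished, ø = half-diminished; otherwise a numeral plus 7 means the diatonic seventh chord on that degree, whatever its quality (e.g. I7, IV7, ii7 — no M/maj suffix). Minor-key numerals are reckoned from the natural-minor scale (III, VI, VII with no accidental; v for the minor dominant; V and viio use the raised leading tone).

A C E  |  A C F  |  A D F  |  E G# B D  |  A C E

i - VI6 - iv64 - V7 - i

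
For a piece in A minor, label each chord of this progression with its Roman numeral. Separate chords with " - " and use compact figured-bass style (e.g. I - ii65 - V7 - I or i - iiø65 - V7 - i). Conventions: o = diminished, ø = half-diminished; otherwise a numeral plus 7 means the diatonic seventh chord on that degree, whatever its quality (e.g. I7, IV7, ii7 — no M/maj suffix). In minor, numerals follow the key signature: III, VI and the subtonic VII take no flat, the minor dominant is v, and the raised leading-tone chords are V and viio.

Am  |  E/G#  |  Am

i - V6 - i

Am: root A is the tonic; minor triad there is i.
E/G# has root E, degree 5 in A minor, so V6.
Am: root A is the tonic; minor triad there is i.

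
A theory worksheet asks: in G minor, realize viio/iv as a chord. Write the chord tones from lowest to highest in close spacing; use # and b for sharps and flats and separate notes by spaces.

B D F

The slash marks an applied leading-tone chord: viio of iv. In G minor, iv is C, so the leading tone to it is B, a half step below.
Building a diminished triad on B gives B-D-F.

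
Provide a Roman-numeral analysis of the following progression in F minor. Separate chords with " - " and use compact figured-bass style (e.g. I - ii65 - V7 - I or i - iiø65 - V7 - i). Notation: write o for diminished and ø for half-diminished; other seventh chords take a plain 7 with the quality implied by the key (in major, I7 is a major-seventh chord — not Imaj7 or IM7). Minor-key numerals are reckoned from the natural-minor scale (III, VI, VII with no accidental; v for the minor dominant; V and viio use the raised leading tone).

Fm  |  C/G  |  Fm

Fm has root F, degree 1 in F minor, so i.
C/G: major triad on C = scale degree 5 → V64.
Fm: root F is the tonic; minor triad there is i.

i - V64 - i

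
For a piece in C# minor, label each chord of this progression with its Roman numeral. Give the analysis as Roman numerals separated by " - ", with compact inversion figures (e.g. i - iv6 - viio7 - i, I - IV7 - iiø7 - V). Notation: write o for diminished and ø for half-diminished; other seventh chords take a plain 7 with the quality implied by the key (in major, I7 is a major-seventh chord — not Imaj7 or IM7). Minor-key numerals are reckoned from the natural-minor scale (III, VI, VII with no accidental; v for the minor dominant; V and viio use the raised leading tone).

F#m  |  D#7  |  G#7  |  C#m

F#m: root F# is the subdominant; minor triad there is iv.
D#7 is the secondary dominant of V (dominant seventh chord on D#): V7/V.
G#7 has root G#, degree 5 in C# minor, so V7.
C#m: minor triad on C# = scale degree 1 → i.

iv - V7/V - V7 - i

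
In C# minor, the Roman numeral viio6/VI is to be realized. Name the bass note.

B

The applied chord viio6/VI is rooted on G#: G#-B-D.
The figure 6 means first inversion — the third is in the bass.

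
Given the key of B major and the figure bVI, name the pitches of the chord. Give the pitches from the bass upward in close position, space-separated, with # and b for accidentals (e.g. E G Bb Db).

Scale degree 6 in B major is G#; lowering it a half step gives G. bVI is a major triad on the lowered sixth degree, borrowed from the parallel minor.
So the chord is G-B-D, a major triad.

G B D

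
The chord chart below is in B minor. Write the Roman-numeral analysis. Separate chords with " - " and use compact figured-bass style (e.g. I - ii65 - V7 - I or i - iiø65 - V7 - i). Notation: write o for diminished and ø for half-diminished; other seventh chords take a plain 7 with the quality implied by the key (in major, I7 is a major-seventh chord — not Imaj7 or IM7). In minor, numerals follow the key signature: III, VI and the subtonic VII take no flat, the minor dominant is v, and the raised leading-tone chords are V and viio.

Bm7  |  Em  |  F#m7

Bm7: root B is the tonic; minor seventh chord there is i7.
Em has root E, degree 4 in B minor, so iv.
F#m7 has root F#, degree 5 in B minor, so v7.

i7 - iv - v7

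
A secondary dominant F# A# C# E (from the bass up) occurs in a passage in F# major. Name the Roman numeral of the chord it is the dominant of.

The chord is a dominant seventh chord on F#.
A dominant resolves down a perfect fifth: F# → B. In F# major, B is scale degree 4, i.e. IV.

IV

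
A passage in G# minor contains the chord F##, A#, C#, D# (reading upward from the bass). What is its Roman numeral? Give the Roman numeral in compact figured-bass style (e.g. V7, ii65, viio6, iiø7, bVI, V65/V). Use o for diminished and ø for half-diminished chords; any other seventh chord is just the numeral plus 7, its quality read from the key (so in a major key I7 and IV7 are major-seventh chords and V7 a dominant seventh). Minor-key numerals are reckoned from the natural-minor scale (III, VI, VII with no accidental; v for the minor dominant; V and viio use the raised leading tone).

V65

The pitches D#-F##-A#-C# form a dominant seventh chord rooted on D#.
D# is scale degree 5 in G# minor, and a dominant seventh chord on that degree is written V7.
With F## in the bass the chord is in first inversion, so the figured bass is 65.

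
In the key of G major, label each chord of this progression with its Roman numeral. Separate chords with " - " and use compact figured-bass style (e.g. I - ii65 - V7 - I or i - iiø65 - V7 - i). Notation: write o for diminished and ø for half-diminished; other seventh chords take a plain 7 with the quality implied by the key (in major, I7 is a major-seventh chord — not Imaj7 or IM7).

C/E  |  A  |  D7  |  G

C/E has root C, degree 4 in G major, so IV6.
A: chromatic; A is V of V, so V/V.
D7 has root D, degree 5 in G major, so V7.
G: root G is the tonic; major triad there is I.

IV6 - V/V - V7 - I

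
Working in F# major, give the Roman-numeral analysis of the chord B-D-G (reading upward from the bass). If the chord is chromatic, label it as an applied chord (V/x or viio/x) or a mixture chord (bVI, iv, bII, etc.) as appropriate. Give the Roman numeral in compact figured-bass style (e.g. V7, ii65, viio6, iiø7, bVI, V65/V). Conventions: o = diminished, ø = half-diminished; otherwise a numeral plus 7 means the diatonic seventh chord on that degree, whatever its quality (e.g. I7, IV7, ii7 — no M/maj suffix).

The pitches G-B-D form a major triad rooted on G.
G is the lowered second degree of F# major (diatonic 2 would be G#). This is the Neapolitan sixth — a major triad on the lowered second degree, here in its customary first inversion.
With B in the bass the chord is in first inversion, so the figured bass is 6.

bII6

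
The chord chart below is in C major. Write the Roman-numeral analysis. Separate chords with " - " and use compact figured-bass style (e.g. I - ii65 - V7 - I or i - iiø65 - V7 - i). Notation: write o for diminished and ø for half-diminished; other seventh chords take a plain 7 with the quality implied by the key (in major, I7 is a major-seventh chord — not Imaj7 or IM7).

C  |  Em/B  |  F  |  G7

I - iii64 - IV - V7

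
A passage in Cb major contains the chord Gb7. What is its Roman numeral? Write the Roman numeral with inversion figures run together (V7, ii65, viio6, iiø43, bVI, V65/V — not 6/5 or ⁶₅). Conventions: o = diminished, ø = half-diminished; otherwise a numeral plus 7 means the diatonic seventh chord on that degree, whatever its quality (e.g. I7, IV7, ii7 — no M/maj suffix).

V7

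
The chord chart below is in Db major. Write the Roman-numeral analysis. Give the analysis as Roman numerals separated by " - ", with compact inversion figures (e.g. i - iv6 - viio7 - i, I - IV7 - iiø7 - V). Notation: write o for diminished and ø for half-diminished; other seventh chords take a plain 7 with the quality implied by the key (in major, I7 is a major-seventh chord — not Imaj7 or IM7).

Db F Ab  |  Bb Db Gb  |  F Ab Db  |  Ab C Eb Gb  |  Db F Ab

Db-F-Ab has root Db, degree 1 in Db major, so I.
Bb-Db-Gb has root Gb, degree 4 in Db major, so IV6.
F-Ab-Db: root Db is the tonic; major triad there is I6.
Ab-C-Eb-Gb: dominant seventh chord on Ab = scale degree 5 → V7.
Db-F-Ab: major triad on Db = scale degree 1 → I.

I - IV6 - I6 - V7 - I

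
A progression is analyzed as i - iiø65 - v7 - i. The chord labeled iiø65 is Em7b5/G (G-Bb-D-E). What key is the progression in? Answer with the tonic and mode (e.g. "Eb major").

D minor

The chord Em7b5/G is a half-diminished seventh chord rooted on E; its label is iiø65.
If E is scale degree 2 and the mode makes that degree carry a half-diminished seventh chord, the tonic is D and the mode is minor.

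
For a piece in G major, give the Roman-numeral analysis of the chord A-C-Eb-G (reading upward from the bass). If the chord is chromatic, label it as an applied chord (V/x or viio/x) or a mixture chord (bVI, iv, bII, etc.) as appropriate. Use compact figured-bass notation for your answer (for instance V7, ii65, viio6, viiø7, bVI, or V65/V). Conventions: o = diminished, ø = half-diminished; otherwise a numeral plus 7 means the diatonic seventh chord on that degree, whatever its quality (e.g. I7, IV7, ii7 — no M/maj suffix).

Stacked in thirds the chord is A-C-Eb-G: a half-diminished seventh chord on A.
A is the second degree of G major. This is the half-diminished supertonic seventh, borrowed from the parallel minor.

iiø7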